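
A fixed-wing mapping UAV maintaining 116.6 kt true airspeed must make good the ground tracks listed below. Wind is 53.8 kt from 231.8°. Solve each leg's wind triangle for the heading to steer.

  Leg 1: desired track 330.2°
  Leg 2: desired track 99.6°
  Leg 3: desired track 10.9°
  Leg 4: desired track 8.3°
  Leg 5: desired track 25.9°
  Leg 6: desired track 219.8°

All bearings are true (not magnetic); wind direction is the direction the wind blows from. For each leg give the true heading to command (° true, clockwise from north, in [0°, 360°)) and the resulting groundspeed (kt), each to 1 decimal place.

Leg 1: heading=303.0°, groundspeed=111.6 kt
Leg 2: heading=119.6°, groundspeed=145.7 kt
Leg 3: heading=353.3°, groundspeed=151.8 kt
Leg 4: heading=349.8°, groundspeed=149.6 kt
Leg 5: heading=14.3°, groundspeed=162.6 kt
Leg 6: heading=225.3°, groundspeed=63.4 kt

Leg 1: desired track 330.2°; wind correction -27.2° → command heading 303.0°, groundspeed 111.6 kt
Leg 2: desired track 99.6°; wind correction +20.0° → command heading 119.6°, groundspeed 145.7 kt
Leg 3: desired track 10.9°; wind correction -17.6° → command heading 353.3°, groundspeed 151.8 kt
Leg 4: desired track 8.3°; wind correction -18.5° → command heading 349.8°, groundspeed 149.6 kt
Leg 5: desired track 25.9°; wind correction -11.6° → command heading 14.3°, groundspeed 162.6 kt
Leg 6: desired track 219.8°; wind correction +5.5° → command heading 225.3°, groundspeed 63.4 kt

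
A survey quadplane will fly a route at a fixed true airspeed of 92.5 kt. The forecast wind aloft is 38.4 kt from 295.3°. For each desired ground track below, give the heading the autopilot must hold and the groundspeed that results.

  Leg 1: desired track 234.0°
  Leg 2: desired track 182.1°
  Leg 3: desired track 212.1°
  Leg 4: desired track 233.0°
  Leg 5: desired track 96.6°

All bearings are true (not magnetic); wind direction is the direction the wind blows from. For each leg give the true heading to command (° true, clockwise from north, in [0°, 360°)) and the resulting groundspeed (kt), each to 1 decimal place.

Leg 1: heading=255.4°, groundspeed=67.7 kt
Leg 2: heading=204.5°, groundspeed=100.6 kt
Leg 3: heading=236.4°, groundspeed=79.7 kt
Leg 4: heading=254.6°, groundspeed=68.2 kt
Leg 5: heading=89.0°, groundspeed=128.0 kt

Leg 1: desired track 234.0°; wind correction +21.4° → command heading 255.4°, groundspeed 67.7 kt
Leg 2: desired track 182.1°; wind correction +22.4° → command heading 204.5°, groundspeed 100.6 kt
Leg 3: desired track 212.1°; wind correction +24.3° → command heading 236.4°, groundspeed 79.7 kt
Leg 4: desired track 233.0°; wind correction +21.6° → command heading 254.6°, groundspeed 68.2 kt
Leg 5: desired track 96.6°; wind correction -7.6° → command heading 89.0°, groundspeed 128.0 kt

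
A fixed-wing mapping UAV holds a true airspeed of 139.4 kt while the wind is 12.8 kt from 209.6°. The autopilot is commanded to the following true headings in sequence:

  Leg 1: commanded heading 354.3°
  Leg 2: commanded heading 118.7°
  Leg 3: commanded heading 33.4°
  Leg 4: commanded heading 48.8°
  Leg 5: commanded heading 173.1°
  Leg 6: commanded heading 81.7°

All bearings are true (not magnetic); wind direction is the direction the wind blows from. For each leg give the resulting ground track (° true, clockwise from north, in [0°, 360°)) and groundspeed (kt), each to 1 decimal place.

Leg 1: heading 354.3°; drift +2.8° → track 357.1°, groundspeed 150.0 kt
Leg 2: heading 118.7°; drift -5.2° → track 113.5°, groundspeed 140.2 kt
Leg 3: heading 33.4°; drift -0.3° → track 33.1°, groundspeed 152.2 kt
Leg 4: heading 48.8°; drift -1.6° → track 47.2°, groundspeed 151.5 kt
Leg 5: heading 173.1°; drift -3.4° → track 169.7°, groundspeed 129.3 kt
Leg 6: heading 81.7°; drift -3.9° → track 77.8°, groundspeed 147.6 kt

Leg 1: track=357.1°, groundspeed=150.0 kt
Leg 2: track=113.5°, groundspeed=140.2 kt
Leg 3: track=33.1°, groundspeed=152.2 kt
Leg 4: track=47.2°, groundspeed=151.5 kt
Leg 5: track=169.7°, groundspeed=129.3 kt
Leg 6: track=77.8°, groundspeed=147.6 kt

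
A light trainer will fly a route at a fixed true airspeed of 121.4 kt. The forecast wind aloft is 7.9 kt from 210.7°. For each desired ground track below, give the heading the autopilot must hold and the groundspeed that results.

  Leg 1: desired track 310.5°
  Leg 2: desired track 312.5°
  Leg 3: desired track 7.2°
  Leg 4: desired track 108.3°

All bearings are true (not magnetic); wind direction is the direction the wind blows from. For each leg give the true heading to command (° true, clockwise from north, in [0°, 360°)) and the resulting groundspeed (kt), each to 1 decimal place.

Leg 1: desired track 310.5°; wind correction -3.7° → command heading 306.8°, groundspeed 122.5 kt
Leg 2: desired track 312.5°; wind correction -3.7° → command heading 308.8°, groundspeed 122.8 kt
Leg 3: desired track 7.2°; wind correction -1.5° → command heading 5.7°, groundspeed 128.6 kt
Leg 4: desired track 108.3°; wind correction +3.6° → command heading 111.9°, groundspeed 122.9 kt

Leg 1: heading=306.8°, groundspeed=122.5 kt
Leg 2: heading=308.8°, groundspeed=122.8 kt
Leg 3: heading=5.7°, groundspeed=128.6 kt
Leg 4: heading=111.9°, groundspeed=122.9 kt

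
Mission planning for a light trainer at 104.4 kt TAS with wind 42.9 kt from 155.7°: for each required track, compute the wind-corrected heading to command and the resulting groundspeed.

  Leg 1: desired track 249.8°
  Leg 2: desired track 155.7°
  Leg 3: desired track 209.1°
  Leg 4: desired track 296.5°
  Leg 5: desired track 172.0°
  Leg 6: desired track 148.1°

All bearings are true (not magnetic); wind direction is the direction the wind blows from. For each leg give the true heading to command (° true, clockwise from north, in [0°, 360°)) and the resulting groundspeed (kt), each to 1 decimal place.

Leg 1: desired track 249.8°; wind correction -24.2° → command heading 225.6°, groundspeed 98.3 kt
Leg 2: desired track 155.7°; wind correction +0.0° → command heading 155.7°, groundspeed 61.5 kt
Leg 3: desired track 209.1°; wind correction -19.3° → command heading 189.8°, groundspeed 73.0 kt
Leg 4: desired track 296.5°; wind correction -15.1° → command heading 281.4°, groundspeed 134.1 kt
Leg 5: desired track 172.0°; wind correction -6.6° → command heading 165.4°, groundspeed 62.5 kt
Leg 6: desired track 148.1°; wind correction +3.1° → command heading 151.2°, groundspeed 61.7 kt

Leg 1: heading=225.6°, groundspeed=98.3 kt
Leg 2: heading=155.7°, groundspeed=61.5 kt
Leg 3: heading=189.8°, groundspeed=73.0 kt
Leg 4: heading=281.4°, groundspeed=134.1 kt
Leg 5: heading=165.4°, groundspeed=62.5 kt
Leg 6: heading=151.2°, groundspeed=61.7 kt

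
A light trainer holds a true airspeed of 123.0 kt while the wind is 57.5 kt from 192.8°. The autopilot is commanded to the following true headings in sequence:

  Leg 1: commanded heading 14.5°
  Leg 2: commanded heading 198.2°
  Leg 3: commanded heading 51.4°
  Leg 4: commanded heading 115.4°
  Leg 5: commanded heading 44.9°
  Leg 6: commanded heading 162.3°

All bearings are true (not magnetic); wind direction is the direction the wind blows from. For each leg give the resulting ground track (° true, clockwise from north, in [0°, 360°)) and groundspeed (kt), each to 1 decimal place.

Leg 1: track=14.0°, groundspeed=180.5 kt
Leg 2: track=202.9°, groundspeed=66.0 kt
Leg 3: track=39.3°, groundspeed=171.7 kt
Leg 4: track=88.5°, groundspeed=123.9 kt
Leg 5: track=34.8°, groundspeed=174.4 kt
Leg 6: track=140.6°, groundspeed=79.0 kt

Leg 1: heading 14.5°; drift -0.5° → track 14.0°, groundspeed 180.5 kt
Leg 2: heading 198.2°; drift +4.7° → track 202.9°, groundspeed 66.0 kt
Leg 3: heading 51.4°; drift -12.1° → track 39.3°, groundspeed 171.7 kt
Leg 4: heading 115.4°; drift -26.9° → track 88.5°, groundspeed 123.9 kt
Leg 5: heading 44.9°; drift -10.1° → track 34.8°, groundspeed 174.4 kt
Leg 6: heading 162.3°; drift -21.7° → track 140.6°, groundspeed 79.0 kt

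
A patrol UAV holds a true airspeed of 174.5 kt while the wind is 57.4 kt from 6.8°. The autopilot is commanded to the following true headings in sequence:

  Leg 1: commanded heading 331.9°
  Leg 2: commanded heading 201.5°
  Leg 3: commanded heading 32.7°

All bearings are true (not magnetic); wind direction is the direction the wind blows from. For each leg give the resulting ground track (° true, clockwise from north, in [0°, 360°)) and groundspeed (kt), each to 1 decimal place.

Leg 1: heading 331.9°; drift -14.5° → track 317.4°, groundspeed 131.6 kt
Leg 2: heading 201.5°; drift -3.6° → track 197.9°, groundspeed 230.5 kt
Leg 3: heading 32.7°; drift +11.5° → track 44.2°, groundspeed 125.4 kt

Leg 1: track=317.4°, groundspeed=131.6 kt
Leg 2: track=197.9°, groundspeed=230.5 kt
Leg 3: track=44.2°, groundspeed=125.4 kt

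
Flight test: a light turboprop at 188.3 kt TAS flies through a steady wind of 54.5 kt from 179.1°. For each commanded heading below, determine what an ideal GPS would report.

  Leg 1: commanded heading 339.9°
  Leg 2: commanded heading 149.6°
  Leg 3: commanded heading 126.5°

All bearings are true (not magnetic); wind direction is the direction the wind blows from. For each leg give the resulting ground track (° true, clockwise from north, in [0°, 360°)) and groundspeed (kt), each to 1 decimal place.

Leg 1: heading 339.9°; drift +4.3° → track 344.2°, groundspeed 240.4 kt
Leg 2: heading 149.6°; drift -10.8° → track 138.8°, groundspeed 143.4 kt
Leg 3: heading 126.5°; drift -15.6° → track 110.9°, groundspeed 161.1 kt

Leg 1: track=344.2°, groundspeed=240.4 kt
Leg 2: track=138.8°, groundspeed=143.4 kt
Leg 3: track=110.9°, groundspeed=161.1 kt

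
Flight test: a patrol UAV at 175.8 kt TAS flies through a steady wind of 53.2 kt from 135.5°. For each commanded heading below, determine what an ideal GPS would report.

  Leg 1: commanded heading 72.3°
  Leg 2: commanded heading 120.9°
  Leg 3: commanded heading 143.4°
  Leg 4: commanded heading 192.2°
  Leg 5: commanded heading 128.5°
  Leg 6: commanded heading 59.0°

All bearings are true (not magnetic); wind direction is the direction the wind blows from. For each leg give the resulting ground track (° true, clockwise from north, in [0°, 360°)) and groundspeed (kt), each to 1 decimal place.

Leg 1: heading 72.3°; drift -17.4° → track 54.9°, groundspeed 159.1 kt
Leg 2: heading 120.9°; drift -6.2° → track 114.7°, groundspeed 125.0 kt
Leg 3: heading 143.4°; drift +3.4° → track 146.8°, groundspeed 123.3 kt
Leg 4: heading 192.2°; drift +16.9° → track 209.1°, groundspeed 153.2 kt
Leg 5: heading 128.5°; drift -3.0° → track 125.5°, groundspeed 123.2 kt
Leg 6: heading 59.0°; drift -17.6° → track 41.4°, groundspeed 171.4 kt

Leg 1: track=54.9°, groundspeed=159.1 kt
Leg 2: track=114.7°, groundspeed=125.0 kt
Leg 3: track=146.8°, groundspeed=123.3 kt
Leg 4: track=209.1°, groundspeed=153.2 kt
Leg 5: track=125.5°, groundspeed=123.2 kt
Leg 6: track=41.4°, groundspeed=171.4 kt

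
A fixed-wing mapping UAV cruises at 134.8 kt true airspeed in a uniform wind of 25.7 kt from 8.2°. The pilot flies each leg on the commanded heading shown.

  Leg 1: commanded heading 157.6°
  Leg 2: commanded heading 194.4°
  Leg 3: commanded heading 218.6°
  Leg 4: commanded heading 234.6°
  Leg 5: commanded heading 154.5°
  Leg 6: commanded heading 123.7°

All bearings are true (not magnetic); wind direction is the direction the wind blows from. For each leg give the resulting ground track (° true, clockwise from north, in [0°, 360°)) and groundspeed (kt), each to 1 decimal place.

Leg 1: heading 157.6°; drift +4.8° → track 162.4°, groundspeed 157.5 kt
Leg 2: heading 194.4°; drift -1.0° → track 193.4°, groundspeed 160.4 kt
Leg 3: heading 218.6°; drift -4.7° → track 213.9°, groundspeed 157.5 kt
Leg 4: heading 234.6°; drift -7.0° → track 227.6°, groundspeed 153.7 kt
Leg 5: heading 154.5°; drift +5.2° → track 159.7°, groundspeed 156.8 kt
Leg 6: heading 123.7°; drift +9.0° → track 132.7°, groundspeed 147.7 kt

Leg 1: track=162.4°, groundspeed=157.5 kt
Leg 2: track=193.4°, groundspeed=160.4 kt
Leg 3: track=213.9°, groundspeed=157.5 kt
Leg 4: track=227.6°, groundspeed=153.7 kt
Leg 5: track=159.7°, groundspeed=156.8 kt
Leg 6: track=132.7°, groundspeed=147.7 kt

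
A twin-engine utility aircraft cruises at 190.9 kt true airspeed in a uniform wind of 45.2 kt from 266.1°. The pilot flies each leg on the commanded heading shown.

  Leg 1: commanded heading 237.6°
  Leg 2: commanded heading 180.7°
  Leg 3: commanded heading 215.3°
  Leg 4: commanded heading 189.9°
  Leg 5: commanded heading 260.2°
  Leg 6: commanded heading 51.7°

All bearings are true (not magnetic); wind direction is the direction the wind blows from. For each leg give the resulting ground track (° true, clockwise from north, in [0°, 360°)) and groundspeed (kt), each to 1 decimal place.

Leg 1: track=229.5°, groundspeed=152.7 kt
Leg 2: track=167.2°, groundspeed=192.6 kt
Leg 3: track=203.1°, groundspeed=166.1 kt
Leg 4: track=176.2°, groundspeed=185.4 kt
Leg 5: track=258.4°, groundspeed=146.0 kt
Leg 6: track=58.1°, groundspeed=229.6 kt

Leg 1: heading 237.6°; drift -8.1° → track 229.5°, groundspeed 152.7 kt
Leg 2: heading 180.7°; drift -13.5° → track 167.2°, groundspeed 192.6 kt
Leg 3: heading 215.3°; drift -12.2° → track 203.1°, groundspeed 166.1 kt
Leg 4: heading 189.9°; drift -13.7° → track 176.2°, groundspeed 185.4 kt
Leg 5: heading 260.2°; drift -1.8° → track 258.4°, groundspeed 146.0 kt
Leg 6: heading 51.7°; drift +6.4° → track 58.1°, groundspeed 229.6 kt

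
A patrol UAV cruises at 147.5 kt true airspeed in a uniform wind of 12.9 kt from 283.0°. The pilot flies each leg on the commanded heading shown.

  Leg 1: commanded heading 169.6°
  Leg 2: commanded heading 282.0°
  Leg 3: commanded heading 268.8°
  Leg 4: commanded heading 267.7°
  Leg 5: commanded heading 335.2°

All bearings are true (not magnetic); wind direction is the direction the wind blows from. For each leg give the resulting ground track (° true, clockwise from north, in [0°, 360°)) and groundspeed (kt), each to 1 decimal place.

Leg 1: heading 169.6°; drift -4.4° → track 165.2°, groundspeed 153.1 kt
Leg 2: heading 282.0°; drift -0.1° → track 281.9°, groundspeed 134.6 kt
Leg 3: heading 268.8°; drift -1.3° → track 267.5°, groundspeed 135.0 kt
Leg 4: heading 267.7°; drift -1.4° → track 266.3°, groundspeed 135.1 kt
Leg 5: heading 335.2°; drift +4.2° → track 339.4°, groundspeed 140.0 kt

Leg 1: track=165.2°, groundspeed=153.1 kt
Leg 2: track=281.9°, groundspeed=134.6 kt
Leg 3: track=267.5°, groundspeed=135.0 kt
Leg 4: track=266.3°, groundspeed=135.1 kt
Leg 5: track=339.4°, groundspeed=140.0 kt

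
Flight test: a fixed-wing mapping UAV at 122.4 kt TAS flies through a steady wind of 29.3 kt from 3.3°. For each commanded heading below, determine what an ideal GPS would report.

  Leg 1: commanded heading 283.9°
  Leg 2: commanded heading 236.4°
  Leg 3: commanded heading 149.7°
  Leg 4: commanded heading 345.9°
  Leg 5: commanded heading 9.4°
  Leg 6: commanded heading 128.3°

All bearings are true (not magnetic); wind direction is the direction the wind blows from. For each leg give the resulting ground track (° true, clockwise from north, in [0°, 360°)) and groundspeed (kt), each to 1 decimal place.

Leg 1: track=270.1°, groundspeed=120.5 kt
Leg 2: track=226.9°, groundspeed=141.9 kt
Leg 3: track=156.0°, groundspeed=147.7 kt
Leg 4: track=340.6°, groundspeed=94.8 kt
Leg 5: track=11.3°, groundspeed=93.3 kt
Leg 6: track=138.1°, groundspeed=141.3 kt

Leg 1: heading 283.9°; drift -13.8° → track 270.1°, groundspeed 120.5 kt
Leg 2: heading 236.4°; drift -9.5° → track 226.9°, groundspeed 141.9 kt
Leg 3: heading 149.7°; drift +6.3° → track 156.0°, groundspeed 147.7 kt
Leg 4: heading 345.9°; drift -5.3° → track 340.6°, groundspeed 94.8 kt
Leg 5: heading 9.4°; drift +1.9° → track 11.3°, groundspeed 93.3 kt
Leg 6: heading 128.3°; drift +9.8° → track 138.1°, groundspeed 141.3 kt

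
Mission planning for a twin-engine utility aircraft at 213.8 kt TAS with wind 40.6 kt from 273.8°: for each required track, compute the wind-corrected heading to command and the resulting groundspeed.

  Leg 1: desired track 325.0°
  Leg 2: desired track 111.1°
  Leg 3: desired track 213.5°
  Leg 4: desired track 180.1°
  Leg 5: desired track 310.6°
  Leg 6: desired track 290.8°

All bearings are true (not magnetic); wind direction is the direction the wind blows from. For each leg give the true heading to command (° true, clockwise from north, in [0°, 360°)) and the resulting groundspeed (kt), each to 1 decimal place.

Leg 1: desired track 325.0°; wind correction -8.5° → command heading 316.5°, groundspeed 186.0 kt
Leg 2: desired track 111.1°; wind correction +3.2° → command heading 114.3°, groundspeed 252.2 kt
Leg 3: desired track 213.5°; wind correction +9.5° → command heading 223.0°, groundspeed 190.8 kt
Leg 4: desired track 180.1°; wind correction +10.9° → command heading 191.0°, groundspeed 212.5 kt
Leg 5: desired track 310.6°; wind correction -6.5° → command heading 304.1°, groundspeed 179.9 kt
Leg 6: desired track 290.8°; wind correction -3.2° → command heading 287.6°, groundspeed 174.6 kt

Leg 1: heading=316.5°, groundspeed=186.0 kt
Leg 2: heading=114.3°, groundspeed=252.2 kt
Leg 3: heading=223.0°, groundspeed=190.8 kt
Leg 4: heading=191.0°, groundspeed=212.5 kt
Leg 5: heading=304.1°, groundspeed=179.9 kt
Leg 6: heading=287.6°, groundspeed=174.6 kt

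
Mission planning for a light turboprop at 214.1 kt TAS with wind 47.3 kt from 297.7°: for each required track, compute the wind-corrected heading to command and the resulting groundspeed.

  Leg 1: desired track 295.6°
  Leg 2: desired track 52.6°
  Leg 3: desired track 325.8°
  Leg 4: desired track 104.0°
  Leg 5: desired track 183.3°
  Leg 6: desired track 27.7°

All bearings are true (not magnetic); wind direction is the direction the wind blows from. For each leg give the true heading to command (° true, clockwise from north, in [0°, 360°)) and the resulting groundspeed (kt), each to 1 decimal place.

Leg 1: desired track 295.6°; wind correction +0.5° → command heading 296.1°, groundspeed 166.8 kt
Leg 2: desired track 52.6°; wind correction -11.6° → command heading 41.0°, groundspeed 229.7 kt
Leg 3: desired track 325.8°; wind correction -6.0° → command heading 319.8°, groundspeed 171.2 kt
Leg 4: desired track 104.0°; wind correction -3.0° → command heading 101.0°, groundspeed 259.8 kt
Leg 5: desired track 183.3°; wind correction +11.6° → command heading 194.9°, groundspeed 229.3 kt
Leg 6: desired track 27.7°; wind correction -12.8° → command heading 14.9°, groundspeed 208.8 kt

Leg 1: heading=296.1°, groundspeed=166.8 kt
Leg 2: heading=41.0°, groundspeed=229.7 kt
Leg 3: heading=319.8°, groundspeed=171.2 kt
Leg 4: heading=101.0°, groundspeed=259.8 kt
Leg 5: heading=194.9°, groundspeed=229.3 kt
Leg 6: heading=14.9°, groundspeed=208.8 kt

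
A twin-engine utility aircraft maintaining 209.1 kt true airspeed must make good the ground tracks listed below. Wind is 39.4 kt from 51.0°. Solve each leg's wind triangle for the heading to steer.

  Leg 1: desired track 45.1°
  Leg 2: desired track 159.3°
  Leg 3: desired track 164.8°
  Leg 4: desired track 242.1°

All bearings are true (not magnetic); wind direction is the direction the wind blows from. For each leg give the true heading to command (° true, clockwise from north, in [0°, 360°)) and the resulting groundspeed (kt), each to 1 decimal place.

Leg 1: desired track 45.1°; wind correction +1.1° → command heading 46.2°, groundspeed 169.9 kt
Leg 2: desired track 159.3°; wind correction -10.3° → command heading 149.0°, groundspeed 218.1 kt
Leg 3: desired track 164.8°; wind correction -9.9° → command heading 154.9°, groundspeed 221.9 kt
Leg 4: desired track 242.1°; wind correction +2.1° → command heading 244.2°, groundspeed 247.6 kt

Leg 1: heading=46.2°, groundspeed=169.9 kt
Leg 2: heading=149.0°, groundspeed=218.1 kt
Leg 3: heading=154.9°, groundspeed=221.9 kt
Leg 4: heading=244.2°, groundspeed=247.6 kt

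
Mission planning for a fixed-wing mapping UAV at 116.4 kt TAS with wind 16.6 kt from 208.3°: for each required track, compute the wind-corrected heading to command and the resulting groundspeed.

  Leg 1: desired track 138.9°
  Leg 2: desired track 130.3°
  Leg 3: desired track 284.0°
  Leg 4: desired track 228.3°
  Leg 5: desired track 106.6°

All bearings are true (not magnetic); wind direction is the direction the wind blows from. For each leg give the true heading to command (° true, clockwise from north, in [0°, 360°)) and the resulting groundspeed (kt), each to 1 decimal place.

Leg 1: desired track 138.9°; wind correction +7.7° → command heading 146.6°, groundspeed 109.5 kt
Leg 2: desired track 130.3°; wind correction +8.0° → command heading 138.3°, groundspeed 111.8 kt
Leg 3: desired track 284.0°; wind correction -7.9° → command heading 276.1°, groundspeed 111.2 kt
Leg 4: desired track 228.3°; wind correction -2.8° → command heading 225.5°, groundspeed 100.7 kt
Leg 5: desired track 106.6°; wind correction +8.0° → command heading 114.6°, groundspeed 118.6 kt

Leg 1: heading=146.6°, groundspeed=109.5 kt
Leg 2: heading=138.3°, groundspeed=111.8 kt
Leg 3: heading=276.1°, groundspeed=111.2 kt
Leg 4: heading=225.5°, groundspeed=100.7 kt
Leg 5: heading=114.6°, groundspeed=118.6 kt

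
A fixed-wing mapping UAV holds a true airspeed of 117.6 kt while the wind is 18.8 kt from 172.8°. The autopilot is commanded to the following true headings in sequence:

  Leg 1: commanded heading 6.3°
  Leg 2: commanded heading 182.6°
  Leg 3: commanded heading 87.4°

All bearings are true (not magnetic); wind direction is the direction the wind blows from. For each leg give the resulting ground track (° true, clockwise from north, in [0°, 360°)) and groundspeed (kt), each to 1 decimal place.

Leg 1: heading 6.3°; drift -1.8° → track 4.5°, groundspeed 136.0 kt
Leg 2: heading 182.6°; drift +1.8° → track 184.4°, groundspeed 99.1 kt
Leg 3: heading 87.4°; drift -9.2° → track 78.2°, groundspeed 117.6 kt

Leg 1: track=4.5°, groundspeed=136.0 kt
Leg 2: track=184.4°, groundspeed=99.1 kt
Leg 3: track=78.2°, groundspeed=117.6 kt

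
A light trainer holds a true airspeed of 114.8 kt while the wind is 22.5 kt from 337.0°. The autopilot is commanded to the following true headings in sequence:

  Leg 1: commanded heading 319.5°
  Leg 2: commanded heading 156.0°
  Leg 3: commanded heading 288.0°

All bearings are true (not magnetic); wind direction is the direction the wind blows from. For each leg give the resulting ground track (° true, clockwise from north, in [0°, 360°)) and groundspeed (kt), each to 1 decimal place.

Leg 1: heading 319.5°; drift -4.1° → track 315.4°, groundspeed 93.6 kt
Leg 2: heading 156.0°; drift +0.2° → track 156.2°, groundspeed 137.3 kt
Leg 3: heading 288.0°; drift -9.6° → track 278.4°, groundspeed 101.5 kt

Leg 1: track=315.4°, groundspeed=93.6 kt
Leg 2: track=156.2°, groundspeed=137.3 kt
Leg 3: track=278.4°, groundspeed=101.5 kt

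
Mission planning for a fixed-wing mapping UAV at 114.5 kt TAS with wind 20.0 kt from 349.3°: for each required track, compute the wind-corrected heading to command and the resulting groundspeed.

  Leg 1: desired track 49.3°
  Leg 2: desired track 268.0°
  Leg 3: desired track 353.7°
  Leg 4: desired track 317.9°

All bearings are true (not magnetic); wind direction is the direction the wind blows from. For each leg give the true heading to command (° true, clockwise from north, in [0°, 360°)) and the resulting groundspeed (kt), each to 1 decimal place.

Leg 1: desired track 49.3°; wind correction -8.7° → command heading 40.6°, groundspeed 103.2 kt
Leg 2: desired track 268.0°; wind correction +9.9° → command heading 277.9°, groundspeed 109.8 kt
Leg 3: desired track 353.7°; wind correction -0.8° → command heading 352.9°, groundspeed 94.5 kt
Leg 4: desired track 317.9°; wind correction +5.2° → command heading 323.1°, groundspeed 97.0 kt

Leg 1: heading=40.6°, groundspeed=103.2 kt
Leg 2: heading=277.9°, groundspeed=109.8 kt
Leg 3: heading=352.9°, groundspeed=94.5 kt
Leg 4: heading=323.1°, groundspeed=97.0 kt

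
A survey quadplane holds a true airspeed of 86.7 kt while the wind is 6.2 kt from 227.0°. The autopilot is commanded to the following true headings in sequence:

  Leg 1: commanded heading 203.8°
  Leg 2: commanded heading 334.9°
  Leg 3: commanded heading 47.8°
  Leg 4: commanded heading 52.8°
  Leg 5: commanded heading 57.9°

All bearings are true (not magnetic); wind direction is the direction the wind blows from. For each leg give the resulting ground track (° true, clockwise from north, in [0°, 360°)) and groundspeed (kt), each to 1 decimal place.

Leg 1: track=202.1°, groundspeed=81.0 kt
Leg 2: track=338.7°, groundspeed=88.8 kt
Leg 3: track=47.7°, groundspeed=92.9 kt
Leg 4: track=52.4°, groundspeed=92.9 kt
Leg 5: track=57.2°, groundspeed=92.8 kt

Leg 1: heading 203.8°; drift -1.7° → track 202.1°, groundspeed 81.0 kt
Leg 2: heading 334.9°; drift +3.8° → track 338.7°, groundspeed 88.8 kt
Leg 3: heading 47.8°; drift -0.1° → track 47.7°, groundspeed 92.9 kt
Leg 4: heading 52.8°; drift -0.4° → track 52.4°, groundspeed 92.9 kt
Leg 5: heading 57.9°; drift -0.7° → track 57.2°, groundspeed 92.8 kt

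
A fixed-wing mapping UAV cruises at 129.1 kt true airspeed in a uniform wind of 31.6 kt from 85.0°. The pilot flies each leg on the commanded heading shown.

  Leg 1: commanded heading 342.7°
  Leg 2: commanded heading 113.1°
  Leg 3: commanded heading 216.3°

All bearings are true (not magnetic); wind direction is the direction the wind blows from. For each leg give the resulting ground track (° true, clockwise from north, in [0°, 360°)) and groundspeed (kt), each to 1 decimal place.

Leg 1: heading 342.7°; drift -12.8° → track 329.9°, groundspeed 139.3 kt
Leg 2: heading 113.1°; drift +8.4° → track 121.5°, groundspeed 102.3 kt
Leg 3: heading 216.3°; drift +9.0° → track 225.3°, groundspeed 151.8 kt

Leg 1: track=329.9°, groundspeed=139.3 kt
Leg 2: track=121.5°, groundspeed=102.3 kt
Leg 3: track=225.3°, groundspeed=151.8 kt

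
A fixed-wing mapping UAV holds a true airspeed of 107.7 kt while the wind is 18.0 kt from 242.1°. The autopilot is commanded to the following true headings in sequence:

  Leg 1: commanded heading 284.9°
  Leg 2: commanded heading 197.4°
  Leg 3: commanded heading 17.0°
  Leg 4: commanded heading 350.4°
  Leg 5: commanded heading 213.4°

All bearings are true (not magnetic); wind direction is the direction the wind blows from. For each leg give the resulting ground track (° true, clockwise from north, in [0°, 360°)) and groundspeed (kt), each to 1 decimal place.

Leg 1: track=292.3°, groundspeed=95.3 kt
Leg 2: track=189.8°, groundspeed=95.7 kt
Leg 3: track=23.0°, groundspeed=121.1 kt
Leg 4: track=359.0°, groundspeed=114.6 kt
Leg 5: track=208.0°, groundspeed=92.3 kt

Leg 1: heading 284.9°; drift +7.4° → track 292.3°, groundspeed 95.3 kt
Leg 2: heading 197.4°; drift -7.6° → track 189.8°, groundspeed 95.7 kt
Leg 3: heading 17.0°; drift +6.0° → track 23.0°, groundspeed 121.1 kt
Leg 4: heading 350.4°; drift +8.6° → track 359.0°, groundspeed 114.6 kt
Leg 5: heading 213.4°; drift -5.4° → track 208.0°, groundspeed 92.3 kt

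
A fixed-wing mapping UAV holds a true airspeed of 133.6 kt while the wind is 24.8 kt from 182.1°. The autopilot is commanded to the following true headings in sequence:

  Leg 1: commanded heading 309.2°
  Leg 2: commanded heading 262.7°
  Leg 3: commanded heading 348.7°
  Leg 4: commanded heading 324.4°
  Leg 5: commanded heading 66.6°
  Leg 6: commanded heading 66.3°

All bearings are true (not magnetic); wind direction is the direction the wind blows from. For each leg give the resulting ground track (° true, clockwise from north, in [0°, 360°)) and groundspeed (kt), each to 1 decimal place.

Leg 1: heading 309.2°; drift +7.6° → track 316.8°, groundspeed 149.9 kt
Leg 2: heading 262.7°; drift +10.7° → track 273.4°, groundspeed 131.8 kt
Leg 3: heading 348.7°; drift +2.1° → track 350.8°, groundspeed 157.8 kt
Leg 4: heading 324.4°; drift +5.7° → track 330.1°, groundspeed 154.0 kt
Leg 5: heading 66.6°; drift -8.8° → track 57.8°, groundspeed 146.0 kt
Leg 6: heading 66.3°; drift -8.8° → track 57.5°, groundspeed 146.1 kt

Leg 1: track=316.8°, groundspeed=149.9 kt
Leg 2: track=273.4°, groundspeed=131.8 kt
Leg 3: track=350.8°, groundspeed=157.8 kt
Leg 4: track=330.1°, groundspeed=154.0 kt
Leg 5: track=57.8°, groundspeed=146.0 kt
Leg 6: track=57.5°, groundspeed=146.1 kt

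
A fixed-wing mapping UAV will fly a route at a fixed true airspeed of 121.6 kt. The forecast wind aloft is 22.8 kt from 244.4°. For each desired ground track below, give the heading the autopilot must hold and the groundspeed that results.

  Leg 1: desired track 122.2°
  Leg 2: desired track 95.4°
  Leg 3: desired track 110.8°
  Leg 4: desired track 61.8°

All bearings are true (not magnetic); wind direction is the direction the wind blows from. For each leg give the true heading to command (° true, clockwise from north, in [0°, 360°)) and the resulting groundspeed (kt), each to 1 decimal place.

Leg 1: desired track 122.2°; wind correction +9.1° → command heading 131.3°, groundspeed 132.2 kt
Leg 2: desired track 95.4°; wind correction +5.5° → command heading 100.9°, groundspeed 140.6 kt
Leg 3: desired track 110.8°; wind correction +7.8° → command heading 118.6°, groundspeed 136.2 kt
Leg 4: desired track 61.8°; wind correction -0.5° → command heading 61.3°, groundspeed 144.4 kt

Leg 1: heading=131.3°, groundspeed=132.2 kt
Leg 2: heading=100.9°, groundspeed=140.6 kt
Leg 3: heading=118.6°, groundspeed=136.2 kt
Leg 4: heading=61.3°, groundspeed=144.4 kt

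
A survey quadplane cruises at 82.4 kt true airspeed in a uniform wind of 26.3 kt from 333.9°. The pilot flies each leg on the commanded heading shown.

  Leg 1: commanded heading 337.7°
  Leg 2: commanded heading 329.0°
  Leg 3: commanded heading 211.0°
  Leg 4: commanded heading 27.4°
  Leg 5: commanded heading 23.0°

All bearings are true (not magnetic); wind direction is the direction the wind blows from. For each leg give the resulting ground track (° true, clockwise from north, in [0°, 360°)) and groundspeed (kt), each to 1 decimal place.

Leg 1: heading 337.7°; drift +1.8° → track 339.5°, groundspeed 56.2 kt
Leg 2: heading 329.0°; drift -2.3° → track 326.7°, groundspeed 56.2 kt
Leg 3: heading 211.0°; drift -12.9° → track 198.1°, groundspeed 99.2 kt
Leg 4: heading 27.4°; drift +17.6° → track 45.0°, groundspeed 70.0 kt
Leg 5: heading 23.0°; drift +17.0° → track 40.0°, groundspeed 68.1 kt

Leg 1: track=339.5°, groundspeed=56.2 kt
Leg 2: track=326.7°, groundspeed=56.2 kt
Leg 3: track=198.1°, groundspeed=99.2 kt
Leg 4: track=45.0°, groundspeed=70.0 kt
Leg 5: track=40.0°, groundspeed=68.1 kt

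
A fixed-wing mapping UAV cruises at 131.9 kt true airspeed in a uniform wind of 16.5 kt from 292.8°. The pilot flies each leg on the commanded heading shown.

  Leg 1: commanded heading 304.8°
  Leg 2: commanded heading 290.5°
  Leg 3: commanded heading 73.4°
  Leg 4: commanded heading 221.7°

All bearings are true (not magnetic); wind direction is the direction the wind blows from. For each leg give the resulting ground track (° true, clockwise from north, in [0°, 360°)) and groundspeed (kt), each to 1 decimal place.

Leg 1: track=306.5°, groundspeed=115.8 kt
Leg 2: track=290.2°, groundspeed=115.4 kt
Leg 3: track=77.5°, groundspeed=145.0 kt
Leg 4: track=214.7°, groundspeed=127.5 kt

Leg 1: heading 304.8°; drift +1.7° → track 306.5°, groundspeed 115.8 kt
Leg 2: heading 290.5°; drift -0.3° → track 290.2°, groundspeed 115.4 kt
Leg 3: heading 73.4°; drift +4.1° → track 77.5°, groundspeed 145.0 kt
Leg 4: heading 221.7°; drift -7.0° → track 214.7°, groundspeed 127.5 kt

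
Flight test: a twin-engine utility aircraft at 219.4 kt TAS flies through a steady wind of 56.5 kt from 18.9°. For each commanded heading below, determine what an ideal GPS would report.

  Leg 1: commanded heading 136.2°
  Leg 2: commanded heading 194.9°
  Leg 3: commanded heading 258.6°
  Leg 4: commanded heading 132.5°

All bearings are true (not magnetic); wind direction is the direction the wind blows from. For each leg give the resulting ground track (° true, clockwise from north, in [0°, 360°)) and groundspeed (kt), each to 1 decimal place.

Leg 1: heading 136.2°; drift +11.6° → track 147.8°, groundspeed 250.4 kt
Leg 2: heading 194.9°; drift +0.8° → track 195.7°, groundspeed 275.8 kt
Leg 3: heading 258.6°; drift -11.1° → track 247.5°, groundspeed 252.7 kt
Leg 4: heading 132.5°; drift +12.1° → track 144.6°, groundspeed 247.5 kt

Leg 1: track=147.8°, groundspeed=250.4 kt
Leg 2: track=195.7°, groundspeed=275.8 kt
Leg 3: track=247.5°, groundspeed=252.7 kt
Leg 4: track=144.6°, groundspeed=247.5 kt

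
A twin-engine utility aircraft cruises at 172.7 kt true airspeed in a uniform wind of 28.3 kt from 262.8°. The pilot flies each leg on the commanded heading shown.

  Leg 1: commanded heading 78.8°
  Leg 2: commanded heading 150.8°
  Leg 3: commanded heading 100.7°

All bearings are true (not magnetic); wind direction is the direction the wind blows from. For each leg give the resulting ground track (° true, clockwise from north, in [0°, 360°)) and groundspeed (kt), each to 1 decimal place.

Leg 1: heading 78.8°; drift +0.6° → track 79.4°, groundspeed 200.9 kt
Leg 2: heading 150.8°; drift -8.1° → track 142.7°, groundspeed 185.2 kt
Leg 3: heading 100.7°; drift -2.5° → track 98.2°, groundspeed 199.8 kt

Leg 1: track=79.4°, groundspeed=200.9 kt
Leg 2: track=142.7°, groundspeed=185.2 kt
Leg 3: track=98.2°, groundspeed=199.8 kt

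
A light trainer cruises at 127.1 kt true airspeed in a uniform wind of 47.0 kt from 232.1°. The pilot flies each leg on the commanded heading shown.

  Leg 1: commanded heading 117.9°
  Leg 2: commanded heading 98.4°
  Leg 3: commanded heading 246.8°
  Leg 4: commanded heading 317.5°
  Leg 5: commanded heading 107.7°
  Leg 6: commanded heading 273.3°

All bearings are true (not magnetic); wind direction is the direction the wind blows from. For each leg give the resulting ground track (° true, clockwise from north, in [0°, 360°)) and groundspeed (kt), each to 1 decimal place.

Leg 1: heading 117.9°; drift -16.3° → track 101.6°, groundspeed 152.5 kt
Leg 2: heading 98.4°; drift -12.0° → track 86.4°, groundspeed 163.1 kt
Leg 3: heading 246.8°; drift +8.3° → track 255.1°, groundspeed 82.5 kt
Leg 4: heading 317.5°; drift +20.8° → track 338.3°, groundspeed 131.9 kt
Leg 5: heading 107.7°; drift -14.2° → track 93.5°, groundspeed 158.5 kt
Leg 6: heading 273.3°; drift +18.6° → track 291.9°, groundspeed 96.8 kt

Leg 1: track=101.6°, groundspeed=152.5 kt
Leg 2: track=86.4°, groundspeed=163.1 kt
Leg 3: track=255.1°, groundspeed=82.5 kt
Leg 4: track=338.3°, groundspeed=131.9 kt
Leg 5: track=93.5°, groundspeed=158.5 kt
Leg 6: track=291.9°, groundspeed=96.8 kt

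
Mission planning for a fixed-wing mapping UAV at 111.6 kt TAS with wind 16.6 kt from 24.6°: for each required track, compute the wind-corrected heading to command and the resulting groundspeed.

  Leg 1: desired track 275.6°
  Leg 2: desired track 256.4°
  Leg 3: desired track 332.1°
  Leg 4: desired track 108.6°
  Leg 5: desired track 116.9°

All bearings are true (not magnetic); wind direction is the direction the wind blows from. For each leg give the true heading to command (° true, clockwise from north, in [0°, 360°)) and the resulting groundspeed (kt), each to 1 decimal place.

Leg 1: heading=283.7°, groundspeed=115.9 kt
Leg 2: heading=263.1°, groundspeed=121.1 kt
Leg 3: heading=338.9°, groundspeed=100.7 kt
Leg 4: heading=100.1°, groundspeed=108.6 kt
Leg 5: heading=108.4°, groundspeed=111.0 kt

Leg 1: desired track 275.6°; wind correction +8.1° → command heading 283.7°, groundspeed 115.9 kt
Leg 2: desired track 256.4°; wind correction +6.7° → command heading 263.1°, groundspeed 121.1 kt
Leg 3: desired track 332.1°; wind correction +6.8° → command heading 338.9°, groundspeed 100.7 kt
Leg 4: desired track 108.6°; wind correction -8.5° → command heading 100.1°, groundspeed 108.6 kt
Leg 5: desired track 116.9°; wind correction -8.5° → command heading 108.4°, groundspeed 111.0 kt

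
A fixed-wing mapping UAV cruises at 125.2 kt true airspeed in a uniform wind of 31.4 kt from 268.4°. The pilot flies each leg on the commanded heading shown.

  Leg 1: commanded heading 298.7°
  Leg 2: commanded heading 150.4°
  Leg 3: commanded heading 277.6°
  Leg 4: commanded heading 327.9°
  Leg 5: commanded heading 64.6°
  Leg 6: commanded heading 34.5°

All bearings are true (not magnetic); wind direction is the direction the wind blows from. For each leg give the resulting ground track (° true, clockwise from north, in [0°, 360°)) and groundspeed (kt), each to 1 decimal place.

Leg 1: track=307.9°, groundspeed=99.4 kt
Leg 2: track=139.2°, groundspeed=142.7 kt
Leg 3: track=280.7°, groundspeed=94.3 kt
Leg 4: track=341.8°, groundspeed=112.6 kt
Leg 5: track=69.3°, groundspeed=154.5 kt
Leg 6: track=44.5°, groundspeed=145.9 kt

Leg 1: heading 298.7°; drift +9.2° → track 307.9°, groundspeed 99.4 kt
Leg 2: heading 150.4°; drift -11.2° → track 139.2°, groundspeed 142.7 kt
Leg 3: heading 277.6°; drift +3.1° → track 280.7°, groundspeed 94.3 kt
Leg 4: heading 327.9°; drift +13.9° → track 341.8°, groundspeed 112.6 kt
Leg 5: heading 64.6°; drift +4.7° → track 69.3°, groundspeed 154.5 kt
Leg 6: heading 34.5°; drift +10.0° → track 44.5°, groundspeed 145.9 kt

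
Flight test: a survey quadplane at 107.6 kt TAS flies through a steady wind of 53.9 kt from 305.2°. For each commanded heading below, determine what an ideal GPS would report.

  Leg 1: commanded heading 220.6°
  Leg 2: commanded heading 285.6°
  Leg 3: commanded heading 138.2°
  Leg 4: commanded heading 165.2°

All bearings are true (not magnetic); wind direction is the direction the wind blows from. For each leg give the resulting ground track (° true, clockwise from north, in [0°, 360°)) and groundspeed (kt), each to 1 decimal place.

Leg 1: heading 220.6°; drift -27.6° → track 193.0°, groundspeed 115.7 kt
Leg 2: heading 285.6°; drift -17.7° → track 267.9°, groundspeed 59.6 kt
Leg 3: heading 138.2°; drift -4.3° → track 133.9°, groundspeed 160.6 kt
Leg 4: heading 165.2°; drift -13.1° → track 152.1°, groundspeed 152.9 kt

Leg 1: track=193.0°, groundspeed=115.7 kt
Leg 2: track=267.9°, groundspeed=59.6 kt
Leg 3: track=133.9°, groundspeed=160.6 kt
Leg 4: track=152.1°, groundspeed=152.9 kt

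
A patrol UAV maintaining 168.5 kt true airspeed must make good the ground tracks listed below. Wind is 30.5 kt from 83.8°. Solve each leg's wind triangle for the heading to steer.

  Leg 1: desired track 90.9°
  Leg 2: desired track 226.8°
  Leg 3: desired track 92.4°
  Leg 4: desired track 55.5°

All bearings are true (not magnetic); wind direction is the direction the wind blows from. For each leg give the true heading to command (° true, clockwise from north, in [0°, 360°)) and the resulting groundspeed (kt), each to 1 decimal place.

Leg 1: heading=89.6°, groundspeed=138.2 kt
Leg 2: heading=220.5°, groundspeed=191.9 kt
Leg 3: heading=90.8°, groundspeed=138.3 kt
Leg 4: heading=60.4°, groundspeed=141.0 kt

Leg 1: desired track 90.9°; wind correction -1.3° → command heading 89.6°, groundspeed 138.2 kt
Leg 2: desired track 226.8°; wind correction -6.3° → command heading 220.5°, groundspeed 191.9 kt
Leg 3: desired track 92.4°; wind correction -1.6° → command heading 90.8°, groundspeed 138.3 kt
Leg 4: desired track 55.5°; wind correction +4.9° → command heading 60.4°, groundspeed 141.0 kt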